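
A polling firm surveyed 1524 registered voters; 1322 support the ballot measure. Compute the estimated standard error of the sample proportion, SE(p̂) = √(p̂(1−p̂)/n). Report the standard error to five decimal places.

SE = 0.00869

With x = 1322 successes in n = 1524, p̂ = 0.86745.
p̂(1−p̂) = 0.114980.
SE = √(0.114980/1524) = 0.00869.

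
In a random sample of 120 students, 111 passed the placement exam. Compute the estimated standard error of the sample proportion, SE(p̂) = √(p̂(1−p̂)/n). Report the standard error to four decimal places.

SE = 0.0240

Sample proportion p̂ = 111/120 = 0.92500.
p̂(1−p̂) = 0.92500·0.07500 = 0.069375.
Dividing by n and taking the root: √0.000578125 = 0.0240.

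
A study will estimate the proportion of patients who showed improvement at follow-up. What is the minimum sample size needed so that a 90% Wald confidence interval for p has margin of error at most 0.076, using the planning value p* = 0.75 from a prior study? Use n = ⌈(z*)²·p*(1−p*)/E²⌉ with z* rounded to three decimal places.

z* = 1.645 at the 90% level.
p*(1−p*) = 0.75·0.25 = 0.1875.
(z*)²·p*(1−p*)/E² = 2.706025·0.1875/0.005776 = 87.843.
Rounding up, n = 88.

n = 88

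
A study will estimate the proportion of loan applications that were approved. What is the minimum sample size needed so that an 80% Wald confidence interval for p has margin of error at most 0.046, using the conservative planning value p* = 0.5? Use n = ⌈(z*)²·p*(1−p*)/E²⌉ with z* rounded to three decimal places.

n = 195

The 80% critical value is z* = 1.282.
p*(1−p*) = 0.50·0.50 = 0.2500.
Required n before rounding: 1.643524 × 0.2500 / 0.046² = 194.178.
Rounding up, n = 195.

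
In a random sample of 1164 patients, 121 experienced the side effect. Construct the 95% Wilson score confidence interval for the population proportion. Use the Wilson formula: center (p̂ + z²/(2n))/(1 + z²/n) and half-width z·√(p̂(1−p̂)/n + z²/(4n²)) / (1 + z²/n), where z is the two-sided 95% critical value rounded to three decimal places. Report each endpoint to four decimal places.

p̂ = 121/1164 = 0.10395; z = 1.960, so z² = 3.841600.
Denominator 1 + z²/n = 1 + 3.841600/1164 = 1.003300.
Center = (0.10395 + 0.001650)/1.003300 = 0.10525.
Radicand: p̂(1−p̂)/n + z²/(4n²) = 0.000080022 + 0.000000709 = 0.000080731.
Half-width = 1.960·√0.000080731/1.003300 = 0.01755.
So the interval runs from 0.0877 to 0.1228.

(0.0877, 0.1228)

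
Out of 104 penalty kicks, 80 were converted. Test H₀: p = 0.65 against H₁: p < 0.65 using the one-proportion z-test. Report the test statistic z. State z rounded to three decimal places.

p̂ = 80/104 = 0.76923.
Under H₀, SE = √(p₀(1−p₀)/n) = √(0.65·0.35/104) = √0.002187500 = 0.046771.
z = (0.76923 − 0.65)/0.046771 = 0.11923/0.046771 = 2.549.

z = 2.549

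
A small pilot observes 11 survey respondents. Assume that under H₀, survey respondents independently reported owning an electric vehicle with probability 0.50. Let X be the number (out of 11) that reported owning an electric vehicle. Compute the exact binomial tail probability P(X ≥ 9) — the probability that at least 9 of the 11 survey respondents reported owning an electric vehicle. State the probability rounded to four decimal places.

P = 0.0327

X is binomial with n = 11 and p = 0.50.
P(X ≥ 9) = C(11,9)·0.50^9·0.50^2 + C(11,10)·0.50^10·0.50^1 + C(11,11)·0.50^11·0.50^0.
= 0.026855 + 0.005371 + 0.000488 = 0.0327.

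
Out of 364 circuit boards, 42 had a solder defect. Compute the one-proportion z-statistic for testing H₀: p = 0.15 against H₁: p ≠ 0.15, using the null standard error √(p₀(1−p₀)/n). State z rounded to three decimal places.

The sample proportion is 42/364 = 0.11538.
Null standard error: √(0.15·0.85/364) = √0.000350275 = 0.018716.
z = (p̂ − p₀)/SE = (0.11538 − 0.15)/0.018716 = -1.850.

z = -1.850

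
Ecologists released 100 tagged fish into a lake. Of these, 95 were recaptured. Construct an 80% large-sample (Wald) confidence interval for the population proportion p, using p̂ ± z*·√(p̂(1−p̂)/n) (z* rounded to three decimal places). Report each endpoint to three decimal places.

p̂ = 95/100 = 0.95000.
SE = √(p̂(1−p̂)/n) = √(0.047500/100) = 0.021794.
z* = 1.282 at the 80% level.
Margin = 1.282·0.021794 = 0.02794.
So the interval runs from 0.922 to 0.978.

(0.922, 0.978)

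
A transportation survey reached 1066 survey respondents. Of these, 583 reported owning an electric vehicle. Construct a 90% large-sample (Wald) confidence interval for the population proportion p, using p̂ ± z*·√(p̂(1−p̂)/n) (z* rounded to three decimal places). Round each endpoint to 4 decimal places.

(0.5218, 0.5720)

Sample proportion p̂ = 583/1066 = 0.54690.
SE = √(p̂(1−p̂)/n) = √(0.247800/1066) = 0.015247.
For 90% confidence, z* = 1.645.
Margin = 1.645·0.015247 = 0.02508.
Interval: 0.54690 ± 0.02508 → (0.5218, 0.5720).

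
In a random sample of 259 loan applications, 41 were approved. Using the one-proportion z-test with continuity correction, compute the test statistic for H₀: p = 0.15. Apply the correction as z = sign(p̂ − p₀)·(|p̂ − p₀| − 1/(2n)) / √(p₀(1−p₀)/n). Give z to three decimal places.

z = 0.287

p̂ = 41/259 = 0.15830. p̂ − p₀ = 0.008301.
Continuity correction 1/(2n) = 1/518 = 0.001931.
Corrected numerator: |0.008301| − 0.001931 = 0.006370.
SE₀ = √(0.15·0.85/259) = 0.022187.
z = +0.006370/0.022187 = 0.287.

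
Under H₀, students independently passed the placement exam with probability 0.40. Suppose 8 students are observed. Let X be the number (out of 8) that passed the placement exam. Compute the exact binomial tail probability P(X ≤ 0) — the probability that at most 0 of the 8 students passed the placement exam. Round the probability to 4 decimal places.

X is binomial with n = 8 and p = 0.40.
P(X ≤ 0) = C(8,0)·0.40^0·0.60^8.
= 0.016796 = 0.0168.

P = 0.0168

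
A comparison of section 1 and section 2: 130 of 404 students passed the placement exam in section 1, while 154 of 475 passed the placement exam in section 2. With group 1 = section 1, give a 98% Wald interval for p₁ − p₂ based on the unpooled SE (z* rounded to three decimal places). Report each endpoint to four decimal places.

p̂₁ = 130/404 = 0.32178, p̂₂ = 154/475 = 0.32421; p̂₁ − p̂₂ = -0.00243.
Unpooled SE = √(p̂₁(1−p̂₁)/n₁ + p̂₂(1−p̂₂)/n₂) = √(0.000540194 + 0.000461259) = 0.031646.
z* = 2.326 at the 98% level. Margin of error = 0.07361.
CI: -0.00243 ± 0.07361 = (-0.0760, 0.0712).

(-0.0760, 0.0712)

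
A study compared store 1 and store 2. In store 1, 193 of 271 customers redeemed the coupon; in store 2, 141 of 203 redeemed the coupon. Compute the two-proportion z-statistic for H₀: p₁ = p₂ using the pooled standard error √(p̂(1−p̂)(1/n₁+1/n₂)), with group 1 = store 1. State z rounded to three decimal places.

p̂₁ = 193/271 = 0.71218, p̂₂ = 141/203 = 0.69458.
Pooling: p̂ = 334/474 = 0.70464.
Pooled SE = √[0.2081219·0.00861615] ≈ 0.042346.
z = 0.01760/0.042346 = 0.416.

z = 0.416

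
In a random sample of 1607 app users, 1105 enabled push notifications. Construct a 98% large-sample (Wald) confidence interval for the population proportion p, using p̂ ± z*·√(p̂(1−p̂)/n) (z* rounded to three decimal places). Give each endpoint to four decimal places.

(0.6607, 0.7145)

The sample proportion is 1105/1607 = 0.68762.
SE = √(p̂(1−p̂)/n) = √(0.214800/1607) = 0.011561.
The 98% critical value is z* = 2.326.
Margin = 2.326·0.011561 = 0.02689.
So the interval runs from 0.6607 to 0.7145.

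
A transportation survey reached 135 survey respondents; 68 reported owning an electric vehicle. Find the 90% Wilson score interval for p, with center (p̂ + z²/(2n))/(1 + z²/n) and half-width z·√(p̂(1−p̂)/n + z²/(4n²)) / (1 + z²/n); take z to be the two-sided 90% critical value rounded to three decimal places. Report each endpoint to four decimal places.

(0.4335, 0.5737)

p̂ = 68/135 = 0.50370; z = 1.645, so z² = 2.706025.
Denominator 1 + z²/n = 1 + 2.706025/135 = 1.020045.
Adjusted center: (0.50370 + z²/(2n))/1.020045 = 0.50363.
Radicand: p̂(1−p̂)/n + z²/(4n²) = 0.001851750 + 0.000037120 = 0.001888870.
Half-width = 1.645·√0.001888870/1.020045 = 0.07009.
Interval: 0.50363 ± 0.07009 → (0.4335, 0.5737).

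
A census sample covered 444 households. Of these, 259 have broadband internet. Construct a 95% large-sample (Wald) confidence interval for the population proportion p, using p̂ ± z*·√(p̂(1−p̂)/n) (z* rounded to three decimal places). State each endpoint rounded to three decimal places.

The sample proportion is 259/444 = 0.58333.
SE = √(p̂(1−p̂)/n) = √(0.243056/444) = 0.023397.
The 95% critical value is z* = 1.960.
Margin of error: 1.960 × 0.023397 = 0.04586.
So the interval runs from 0.537 to 0.629.

(0.537, 0.629)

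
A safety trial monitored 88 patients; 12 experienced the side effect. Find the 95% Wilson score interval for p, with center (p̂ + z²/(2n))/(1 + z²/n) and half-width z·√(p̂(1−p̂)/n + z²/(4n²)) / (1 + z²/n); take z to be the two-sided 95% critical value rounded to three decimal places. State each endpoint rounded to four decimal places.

(0.0798, 0.2234)

p̂ = 12/88 = 0.13636; z = 1.960, so z² = 3.841600.
Denominator 1 + z²/n = 1 + 3.841600/88 = 1.043655.
Center = (0.13636 + 0.021827)/1.043655 = 0.15157.
Radicand: p̂(1−p̂)/n + z²/(4n²) = 0.001338279 + 0.000124019 = 0.001462298.
Half-width = z·√(radicand)/denom = 1.960·0.038240/1.043655 = 0.07182.
CI: 0.15157 ± 0.07182 = (0.0798, 0.2234).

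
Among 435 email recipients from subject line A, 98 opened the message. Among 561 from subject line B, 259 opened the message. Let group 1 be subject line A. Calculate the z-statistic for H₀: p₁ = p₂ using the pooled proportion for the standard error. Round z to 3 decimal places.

z = -7.716

p̂₁ = 98/435 = 0.22529, p̂₂ = 259/561 = 0.46168.
Pooled p̂ = (98+259)/(435+561) = 357/996 = 0.35843.
SE = √[p̂(1−p̂)(1/n₁+1/n₂)] = √[0.35843·0.64157·(1/435+1/561)] ≈ 0.030636.
z = (p̂₁ − p̂₂)/SE = (0.22529 − 0.46168)/0.030636 = -0.23639/0.030636 = -7.716.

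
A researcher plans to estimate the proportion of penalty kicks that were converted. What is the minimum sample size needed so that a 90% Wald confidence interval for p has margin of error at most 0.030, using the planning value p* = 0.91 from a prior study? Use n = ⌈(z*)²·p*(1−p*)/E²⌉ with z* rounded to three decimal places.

n = 247

The 90% critical value is z* = 1.645.
p*(1−p*) = 0.0819.
Required n before rounding: 2.706025 × 0.0819 / 0.030² = 246.248.
Rounding up, n = 247.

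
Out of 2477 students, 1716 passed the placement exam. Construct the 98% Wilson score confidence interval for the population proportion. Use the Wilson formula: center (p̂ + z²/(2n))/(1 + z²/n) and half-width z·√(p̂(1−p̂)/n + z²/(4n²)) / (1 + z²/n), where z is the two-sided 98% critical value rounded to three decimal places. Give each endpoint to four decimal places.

p̂ = 1716/2477 = 0.69277; z = 2.326, so z² = 5.410276.
Denominator 1 + z²/n = 1 + 5.410276/2477 = 1.002184.
Center = (0.69277 + 0.001092)/1.002184 = 0.69235.
Radicand: p̂(1−p̂)/n + z²/(4n²) = 0.000085926 + 0.000000220 = 0.000086146.
Half-width = 2.326·√0.000086146/1.002184 = 0.02154.
So the interval runs from 0.6708 to 0.7139.

(0.6708, 0.7139)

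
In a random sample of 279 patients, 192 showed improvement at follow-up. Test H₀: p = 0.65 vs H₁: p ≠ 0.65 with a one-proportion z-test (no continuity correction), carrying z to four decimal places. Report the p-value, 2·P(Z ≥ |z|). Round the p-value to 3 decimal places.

With x = 192 successes in n = 279, p̂ = 0.68817.
Null standard error: √(0.65·0.35/279) = √0.000815412 = 0.028555.
Test statistic (full precision, shown to 4 dp): z = (192/279 − 0.65)/SE₀ ≈ 1.3368.
From the standard normal, 2·P(Z ≥ |z|) = 0.181.

p-value = 0.181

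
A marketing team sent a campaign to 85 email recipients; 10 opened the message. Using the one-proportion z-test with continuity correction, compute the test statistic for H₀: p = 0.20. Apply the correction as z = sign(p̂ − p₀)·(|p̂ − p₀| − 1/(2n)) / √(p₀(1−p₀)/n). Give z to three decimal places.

z = -1.763

With x = 10 successes in n = 85, p̂ = 0.11765. p̂ − p₀ = -0.082353.
Continuity correction 1/(2n) = 1/170 = 0.005882.
Corrected numerator: |-0.082353| − 0.005882 = 0.076471.
Under H₀, SE = √(p₀(1−p₀)/n) = √(0.20·0.80/85) = √0.001882353 = 0.043386.
z = (−)0.076471/0.043386 = -1.763.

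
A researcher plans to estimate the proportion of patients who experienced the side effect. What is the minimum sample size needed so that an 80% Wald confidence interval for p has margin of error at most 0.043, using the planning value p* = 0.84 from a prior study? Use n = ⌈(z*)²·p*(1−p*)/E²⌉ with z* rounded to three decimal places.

z* = 1.282 at the 80% level.
p*(1−p*) = 0.84·0.16 = 0.1344.
(z*)²·p*(1−p*)/E² = 1.643524·0.1344/0.001849 = 119.464.
⌈119.464⌉ = 120.

n = 120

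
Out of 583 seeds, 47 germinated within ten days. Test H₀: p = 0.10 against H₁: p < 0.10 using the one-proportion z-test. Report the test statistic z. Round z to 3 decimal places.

With x = 47 successes in n = 583, p̂ = 0.08062.
Null standard error: √(0.10·0.90/583) = √0.000154374 = 0.012425.
Test statistic: z = -0.01938/0.012425 = -1.560.

z = -1.560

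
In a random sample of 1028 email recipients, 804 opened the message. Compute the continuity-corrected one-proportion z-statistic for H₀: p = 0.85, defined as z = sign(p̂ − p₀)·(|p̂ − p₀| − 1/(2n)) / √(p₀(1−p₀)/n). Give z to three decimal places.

With x = 804 successes in n = 1028, p̂ = 0.78210. p̂ − p₀ = -0.067899.
1/(2n) = 0.000486.
Corrected numerator: |-0.067899| − 0.000486 = 0.067413.
SE₀ = √(0.85·0.15/1028) = 0.011137.
z = (−)0.067413/0.011137 = -6.053.

z = -6.053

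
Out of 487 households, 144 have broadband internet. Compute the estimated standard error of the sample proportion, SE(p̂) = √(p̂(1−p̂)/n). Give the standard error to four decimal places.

The sample proportion is 144/487 = 0.29569.
p̂(1−p̂) = 0.208257.
SE = √(0.208257/487) = √0.000427632 = 0.0207.

SE = 0.0207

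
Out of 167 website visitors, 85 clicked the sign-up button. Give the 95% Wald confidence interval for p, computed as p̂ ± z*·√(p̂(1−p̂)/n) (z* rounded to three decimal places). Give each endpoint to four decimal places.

(0.4332, 0.5848)

Sample proportion p̂ = 85/167 = 0.50898.
SE(p̂) = √(0.50898·0.49102/167) = 0.038685.
For 95% confidence, z* = 1.960.
Margin of error: 1.960 × 0.038685 = 0.07582.
So the interval runs from 0.4332 to 0.5848.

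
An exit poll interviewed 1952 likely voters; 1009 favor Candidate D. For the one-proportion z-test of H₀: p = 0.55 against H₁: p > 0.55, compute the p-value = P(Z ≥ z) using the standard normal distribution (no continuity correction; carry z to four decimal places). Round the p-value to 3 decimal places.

Sample proportion p̂ = 1009/1952 = 0.51691.
SE₀ = √(0.55·0.45/1952) = 0.011260.
z = (p̂ − p₀)/SE = (1009/1952 − 0.55)/0.011260 ≈ -2.9390.
From the standard normal, P(Z ≥ z) = 0.998.

p-value = 0.998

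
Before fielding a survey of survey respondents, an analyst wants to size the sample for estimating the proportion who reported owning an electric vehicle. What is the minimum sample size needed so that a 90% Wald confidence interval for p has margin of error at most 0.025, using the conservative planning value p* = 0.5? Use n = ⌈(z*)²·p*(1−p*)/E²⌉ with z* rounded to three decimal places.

n = 1083

z* = 1.645 at the 90% level.
p*(1−p*) = 0.50·0.50 = 0.2500.
(z*)²·p*(1−p*)/E² = 2.706025·0.2500/0.000625 = 1082.410.
⌈1082.410⌉ = 1083.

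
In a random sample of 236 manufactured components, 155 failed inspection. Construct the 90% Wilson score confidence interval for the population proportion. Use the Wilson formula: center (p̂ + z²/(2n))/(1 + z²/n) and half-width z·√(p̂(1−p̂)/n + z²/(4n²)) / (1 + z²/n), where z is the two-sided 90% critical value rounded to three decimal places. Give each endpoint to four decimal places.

p̂ = 155/236 = 0.65678; z = 1.645, so z² = 2.706025.
Denominator 1 + z²/n = 1 + 2.706025/236 = 1.011466.
Center = (0.65678 + 0.005733)/1.011466 = 0.65500.
Radicand: p̂(1−p̂)/n + z²/(4n²) = 0.000955170 + 0.000012146 = 0.000967316.
Half-width = z·√(radicand)/denom = 1.645·0.031102/1.011466 = 0.05058.
Interval: 0.65500 ± 0.05058 → (0.6044, 0.7056).

(0.6044, 0.7056)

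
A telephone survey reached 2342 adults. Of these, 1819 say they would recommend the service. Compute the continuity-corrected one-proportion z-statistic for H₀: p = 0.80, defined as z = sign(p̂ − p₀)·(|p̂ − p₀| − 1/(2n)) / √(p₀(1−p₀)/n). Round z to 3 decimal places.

The sample proportion is 1819/2342 = 0.77669. p̂ − p₀ = -0.023313.
Continuity correction 1/(2n) = 1/4684 = 0.000213.
Corrected numerator: |-0.023313| − 0.000213 = 0.023100.
Under H₀, SE = √(p₀(1−p₀)/n) = √(0.80·0.20/2342) = √0.000068318 = 0.008265.
z = (−)0.023100/0.008265 = -2.795.

z = -2.795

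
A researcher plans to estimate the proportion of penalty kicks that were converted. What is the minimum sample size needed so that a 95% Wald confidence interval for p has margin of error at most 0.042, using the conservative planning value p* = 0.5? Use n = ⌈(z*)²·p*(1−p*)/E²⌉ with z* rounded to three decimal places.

n = 545

The 95% critical value is z* = 1.960.
p*(1−p*) = 0.2500.
Required n before rounding: 3.841600 × 0.2500 / 0.042² = 544.444.
Rounding up, n = 545.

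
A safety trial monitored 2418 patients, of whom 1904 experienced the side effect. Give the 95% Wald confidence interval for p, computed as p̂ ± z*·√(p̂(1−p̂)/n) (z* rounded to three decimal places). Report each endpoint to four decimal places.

(0.7711, 0.8037)

Sample proportion p̂ = 1904/2418 = 0.78743.
SE(p̂) = √(0.78743·0.21257/2418) = 0.008320.
The 95% critical value is z* = 1.960.
Margin = 1.960·0.008320 = 0.01631.
So the interval runs from 0.7711 to 0.8037.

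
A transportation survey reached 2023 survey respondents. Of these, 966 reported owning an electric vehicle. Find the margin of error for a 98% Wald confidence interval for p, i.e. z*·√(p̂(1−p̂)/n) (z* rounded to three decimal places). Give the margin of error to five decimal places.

The sample proportion is 966/2023 = 0.47751.
SE(p̂) = √(0.47751·0.52249/2023) = 0.011105.
The 98% critical value is z* = 2.326.
So ME = 0.02583.

ME = 0.02583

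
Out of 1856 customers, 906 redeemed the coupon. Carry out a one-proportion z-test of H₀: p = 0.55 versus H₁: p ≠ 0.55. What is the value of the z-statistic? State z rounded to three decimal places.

z = -5.356

p̂ = 906/1856 = 0.48815.
Under H₀, SE = √(p₀(1−p₀)/n) = √(0.55·0.45/1856) = √0.000133351 = 0.011548.
Test statistic: z = -0.06185/0.011548 = -5.356.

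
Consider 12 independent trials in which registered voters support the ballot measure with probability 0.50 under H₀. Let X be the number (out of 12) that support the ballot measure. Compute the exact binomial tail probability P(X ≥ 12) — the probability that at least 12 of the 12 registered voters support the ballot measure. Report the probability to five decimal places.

P = 0.00024

X ~ Binomial(n=12, p=0.50).
P(X ≥ 12) = C(12,12)·0.50^12·0.50^0.
= 0.000244 = 0.00024.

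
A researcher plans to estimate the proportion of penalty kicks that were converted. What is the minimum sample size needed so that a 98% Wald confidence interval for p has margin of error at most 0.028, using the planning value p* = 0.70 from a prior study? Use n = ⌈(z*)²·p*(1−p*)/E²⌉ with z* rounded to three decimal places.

For 98% confidence, z* = 2.326.
p*(1−p*) = 0.70·0.30 = 0.2100.
Required n before rounding: 5.410276 × 0.2100 / 0.028² = 1449.181.
⌈1449.181⌉ = 1450.

n = 1450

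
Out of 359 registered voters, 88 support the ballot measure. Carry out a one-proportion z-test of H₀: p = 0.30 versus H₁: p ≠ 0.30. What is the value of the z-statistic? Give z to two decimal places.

p̂ = 88/359 = 0.24513.
SE₀ = √(0.30·0.70/359) = 0.024186.
Test statistic: z = -0.05487/0.024186 = -2.27.

z = -2.27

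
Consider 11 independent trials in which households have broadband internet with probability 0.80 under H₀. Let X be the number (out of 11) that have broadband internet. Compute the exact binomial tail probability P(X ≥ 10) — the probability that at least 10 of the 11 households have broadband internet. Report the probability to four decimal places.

X ~ Binomial(n=11, p=0.80).
P(X ≥ 10) = C(11,10)·0.80^10·0.20^1 + C(11,11)·0.80^11·0.20^0.
= 0.236223 + 0.085899 = 0.3221.

P = 0.3221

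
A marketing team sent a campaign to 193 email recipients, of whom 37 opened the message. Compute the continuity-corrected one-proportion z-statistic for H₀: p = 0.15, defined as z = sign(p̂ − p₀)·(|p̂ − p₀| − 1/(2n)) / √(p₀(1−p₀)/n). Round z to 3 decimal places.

Sample proportion p̂ = 37/193 = 0.19171. p̂ − p₀ = 0.041710.
Continuity correction 1/(2n) = 1/386 = 0.002591.
Corrected numerator: |0.041710| − 0.002591 = 0.039119.
Under H₀, SE = √(p₀(1−p₀)/n) = √(0.15·0.85/193) = √0.000660622 = 0.025703.
z = +0.039119/0.025703 = 1.522.

z = 1.522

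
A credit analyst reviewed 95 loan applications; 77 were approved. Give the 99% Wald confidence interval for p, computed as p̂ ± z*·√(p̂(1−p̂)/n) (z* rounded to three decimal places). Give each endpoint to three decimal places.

The sample proportion is 77/95 = 0.81053.
SE(p̂) = √(0.81053·0.18947/95) = 0.040206.
For 99% confidence, z* = 2.576.
Margin of error: 2.576 × 0.040206 = 0.10357.
Interval: 0.81053 ± 0.10357 → (0.707, 0.914).

(0.707, 0.914)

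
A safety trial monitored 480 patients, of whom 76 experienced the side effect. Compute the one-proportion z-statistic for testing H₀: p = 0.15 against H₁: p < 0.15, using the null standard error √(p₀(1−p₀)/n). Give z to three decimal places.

p̂ = 76/480 = 0.15833.
SE₀ = √(0.15·0.85/480) = 0.016298.
z = (0.15833 − 0.15)/0.016298 = 0.00833/0.016298 = 0.511.

z = 0.511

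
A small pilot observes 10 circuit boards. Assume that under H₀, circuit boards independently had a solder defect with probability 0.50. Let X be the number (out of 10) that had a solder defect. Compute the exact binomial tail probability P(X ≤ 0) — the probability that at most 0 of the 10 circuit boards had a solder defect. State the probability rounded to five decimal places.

X ~ Binomial(n=10, p=0.50).
P(X ≤ 0) = C(10,0)·0.50^0·0.50^10.
= 0.000977 = 0.00098.

P = 0.00098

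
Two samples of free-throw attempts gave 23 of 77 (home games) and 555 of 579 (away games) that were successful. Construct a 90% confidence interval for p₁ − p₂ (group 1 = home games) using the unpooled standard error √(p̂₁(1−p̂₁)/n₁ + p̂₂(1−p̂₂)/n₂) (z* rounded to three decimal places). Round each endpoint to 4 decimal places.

p̂₁ = 0.29870, p̂₂ = 0.95855, so the observed difference is -0.65985.
Unpooled SE = √(p̂₁(1−p̂₁)/n₁ + p̂₂(1−p̂₂)/n₂) = √(0.002720504 + 0.000068623) = 0.052812.
The 90% critical value is z* = 1.645. Margin = 1.645·0.052812 = 0.08688.
Interval: -0.65985 ± 0.08688 → (-0.7467, -0.5730).

(-0.7467, -0.5730)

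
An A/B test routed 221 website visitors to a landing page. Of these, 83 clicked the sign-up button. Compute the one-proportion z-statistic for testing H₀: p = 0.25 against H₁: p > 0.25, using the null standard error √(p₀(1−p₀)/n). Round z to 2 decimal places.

Sample proportion p̂ = 83/221 = 0.37557.
SE₀ = √(0.25·0.75/221) = 0.029128.
z = (0.37557 − 0.25)/0.029128 = 0.12557/0.029128 = 4.31.

z = 4.31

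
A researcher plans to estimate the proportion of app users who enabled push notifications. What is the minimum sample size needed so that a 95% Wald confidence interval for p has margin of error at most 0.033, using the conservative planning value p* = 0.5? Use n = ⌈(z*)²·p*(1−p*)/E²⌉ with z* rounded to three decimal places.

z* = 1.960 at the 95% level.
p*(1−p*) = 0.2500.
(z*)²·p*(1−p*)/E² = 3.841600·0.2500/0.001089 = 881.910.
⌈881.910⌉ = 882.

n = 882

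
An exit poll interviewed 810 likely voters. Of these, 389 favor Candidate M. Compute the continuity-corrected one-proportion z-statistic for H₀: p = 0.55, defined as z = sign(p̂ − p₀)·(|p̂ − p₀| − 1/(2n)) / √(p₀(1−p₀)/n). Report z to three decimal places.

z = -3.955

p̂ = 389/810 = 0.48025. p̂ − p₀ = -0.069753.
Continuity correction 1/(2n) = 1/1620 = 0.000617.
Corrected numerator: |-0.069753| − 0.000617 = 0.069136.
SE₀ = √(0.55·0.45/810) = 0.017480.
z = (−)0.069136/0.017480 = -3.955.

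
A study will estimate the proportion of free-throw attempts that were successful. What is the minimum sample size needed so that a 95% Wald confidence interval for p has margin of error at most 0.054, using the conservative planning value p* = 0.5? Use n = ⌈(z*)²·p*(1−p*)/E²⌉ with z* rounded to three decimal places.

For 95% confidence, z* = 1.960.
p*(1−p*) = 0.50·0.50 = 0.2500.
(z*)²·p*(1−p*)/E² = 3.841600·0.2500/0.002916 = 329.355.
⌈329.355⌉ = 330.

n = 330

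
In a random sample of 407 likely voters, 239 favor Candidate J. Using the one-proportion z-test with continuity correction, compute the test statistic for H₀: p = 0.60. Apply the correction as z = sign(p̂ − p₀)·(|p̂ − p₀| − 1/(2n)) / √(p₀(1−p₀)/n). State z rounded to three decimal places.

z = -0.476

The sample proportion is 239/407 = 0.58722. p̂ − p₀ = -0.012776.
Continuity correction 1/(2n) = 1/814 = 0.001229.
Corrected numerator: |-0.012776| − 0.001229 = 0.011547.
SE₀ = √(0.60·0.40/407) = 0.024283.
z = (−)0.011547/0.024283 = -0.476.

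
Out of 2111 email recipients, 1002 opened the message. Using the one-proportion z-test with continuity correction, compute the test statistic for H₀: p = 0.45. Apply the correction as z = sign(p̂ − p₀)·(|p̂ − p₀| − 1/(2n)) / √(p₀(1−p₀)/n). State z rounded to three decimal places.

Sample proportion p̂ = 1002/2111 = 0.47466. p̂ − p₀ = 0.024657.
1/(2n) = 0.000237.
Corrected numerator: |0.024657| − 0.000237 = 0.024420.
Null standard error: √(0.45·0.55/2111) = √0.000117243 = 0.010828.
z = +0.024420/0.010828 = 2.255.

z = 2.255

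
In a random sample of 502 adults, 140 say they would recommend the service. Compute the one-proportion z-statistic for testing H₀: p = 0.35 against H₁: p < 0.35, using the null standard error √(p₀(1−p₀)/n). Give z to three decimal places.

z = -3.341

Sample proportion p̂ = 140/502 = 0.27888.
SE₀ = √(0.35·0.65/502) = 0.021288.
z = (0.27888 − 0.35)/0.021288 = -0.07112/0.021288 = -3.341.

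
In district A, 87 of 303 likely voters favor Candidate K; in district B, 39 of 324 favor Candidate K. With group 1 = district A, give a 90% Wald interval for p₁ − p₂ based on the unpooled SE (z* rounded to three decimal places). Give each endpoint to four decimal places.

p̂₁ = 0.28713, p̂₂ = 0.12037, so the observed difference is 0.16676.
Unpooled SE = √(p̂₁(1−p̂₁)/n₁ + p̂₂(1−p̂₂)/n₂) = √(0.000675531 + 0.000326794) = 0.031660.
For 90% confidence, z* = 1.645. Margin of error = 0.05208.
Interval: 0.16676 ± 0.05208 → (0.1147, 0.2188).

(0.1147, 0.2188)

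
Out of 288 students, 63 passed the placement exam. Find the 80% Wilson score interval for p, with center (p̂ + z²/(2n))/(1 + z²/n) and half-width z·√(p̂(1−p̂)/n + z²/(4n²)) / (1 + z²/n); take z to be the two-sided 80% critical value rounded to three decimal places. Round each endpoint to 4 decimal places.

(0.1892, 0.2515)

Here p̂ = 63/288 = 0.21875 and z = 1.282 (z² = 1.643524).
1 + z²/n = 1.005707.
Center = (0.21875 + 0.002853)/1.005707 = 0.22035.
Radicand: p̂(1−p̂)/n + z²/(4n²) = 0.000593397 + 0.000004954 = 0.000598351.
Half-width = z·√(radicand)/denom = 1.282·0.024461/1.005707 = 0.03118.
CI: 0.22035 ± 0.03118 = (0.1892, 0.2515).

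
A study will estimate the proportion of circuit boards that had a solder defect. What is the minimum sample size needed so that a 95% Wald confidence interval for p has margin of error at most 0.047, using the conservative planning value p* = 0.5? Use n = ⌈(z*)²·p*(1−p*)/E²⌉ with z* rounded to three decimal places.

z* = 1.960 at the 95% level.
p*(1−p*) = 0.2500.
Required n before rounding: 3.841600 × 0.2500 / 0.047² = 434.767.
Rounding up, n = 435.

n = 435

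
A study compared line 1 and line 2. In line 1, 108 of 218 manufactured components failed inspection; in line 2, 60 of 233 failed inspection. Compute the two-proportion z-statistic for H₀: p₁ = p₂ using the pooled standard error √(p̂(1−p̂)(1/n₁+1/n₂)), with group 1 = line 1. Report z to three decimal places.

Sample proportions: p̂₁ = 108/218 = 0.49541 and p̂₂ = 60/233 = 0.25751.
Pooling: p̂ = 168/451 = 0.37251.
Pooled SE = √[0.2337452·0.00887900] ≈ 0.045557.
z = (p̂₁ − p̂₂)/SE = (0.49541 − 0.25751)/0.045557 = 0.23790/0.045557 = 5.222.

z = 5.222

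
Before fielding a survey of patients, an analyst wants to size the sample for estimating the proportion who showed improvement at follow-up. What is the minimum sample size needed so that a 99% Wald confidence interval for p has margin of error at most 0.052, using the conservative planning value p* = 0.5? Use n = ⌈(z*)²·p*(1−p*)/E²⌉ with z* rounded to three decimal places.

n = 614

The 99% critical value is z* = 2.576.
p*(1−p*) = 0.50·0.50 = 0.2500.
(z*)²·p*(1−p*)/E² = 6.635776·0.2500/0.002704 = 613.515.
⌈613.515⌉ = 614.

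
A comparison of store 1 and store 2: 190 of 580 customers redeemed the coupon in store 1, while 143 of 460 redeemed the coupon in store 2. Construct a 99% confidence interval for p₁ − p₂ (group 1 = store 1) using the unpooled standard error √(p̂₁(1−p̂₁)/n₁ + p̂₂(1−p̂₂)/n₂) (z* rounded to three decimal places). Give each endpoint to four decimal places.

p̂₁ = 0.32759, p̂₂ = 0.31087, so the observed difference is 0.01672.
SE = √(0.000379782 + 0.000465717) = √0.000845499 = 0.029077.
For 99% confidence, z* = 2.576. Margin of error = 0.07490.
So the interval runs from -0.0582 to 0.0916.

(-0.0582, 0.0916)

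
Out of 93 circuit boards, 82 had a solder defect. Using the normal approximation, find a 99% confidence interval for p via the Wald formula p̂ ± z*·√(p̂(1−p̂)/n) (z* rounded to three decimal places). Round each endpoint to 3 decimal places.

Sample proportion p̂ = 82/93 = 0.88172.
SE = √(p̂(1−p̂)/n) = √(0.104290/93) = 0.033487.
The 99% critical value is z* = 2.576.
Margin of error: 2.576 × 0.033487 = 0.08626.
Interval: 0.88172 ± 0.08626 → (0.795, 0.968).

(0.795, 0.968)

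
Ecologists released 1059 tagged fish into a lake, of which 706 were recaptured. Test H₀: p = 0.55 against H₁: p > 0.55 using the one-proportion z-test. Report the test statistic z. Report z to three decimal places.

Sample proportion p̂ = 706/1059 = 0.66667.
SE₀ = √(0.55·0.45/1059) = 0.015288.
Test statistic: z = 0.11667/0.015288 = 7.631.

z = 7.631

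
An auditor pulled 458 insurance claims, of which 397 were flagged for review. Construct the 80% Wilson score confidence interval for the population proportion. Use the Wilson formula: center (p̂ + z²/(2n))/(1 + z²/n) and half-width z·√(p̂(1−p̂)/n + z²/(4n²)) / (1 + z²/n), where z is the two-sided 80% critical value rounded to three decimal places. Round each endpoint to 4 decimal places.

Here p̂ = 397/458 = 0.86681 and z = 1.282 (z² = 1.643524).
1 + z²/n = 1.003588.
Center = (0.86681 + 0.001794)/1.003588 = 0.86550.
Radicand: p̂(1−p̂)/n + z²/(4n²) = 0.000252072 + 0.000001959 = 0.000254031.
Half-width = 1.282·√0.000254031/1.003588 = 0.02036.
Interval: 0.86550 ± 0.02036 → (0.8451, 0.8859).

(0.8451, 0.8859)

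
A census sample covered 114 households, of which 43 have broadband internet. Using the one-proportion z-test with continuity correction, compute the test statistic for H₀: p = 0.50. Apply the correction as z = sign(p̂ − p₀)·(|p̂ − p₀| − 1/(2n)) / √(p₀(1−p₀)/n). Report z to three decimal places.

z = -2.529

With x = 43 successes in n = 114, p̂ = 0.37719. p̂ − p₀ = -0.122807.
Continuity correction 1/(2n) = 1/228 = 0.004386.
Corrected numerator: |-0.122807| − 0.004386 = 0.118421.
Null standard error: √(0.50·0.50/114) = √0.002192982 = 0.046829.
z = (−)0.118421/0.046829 = -2.529.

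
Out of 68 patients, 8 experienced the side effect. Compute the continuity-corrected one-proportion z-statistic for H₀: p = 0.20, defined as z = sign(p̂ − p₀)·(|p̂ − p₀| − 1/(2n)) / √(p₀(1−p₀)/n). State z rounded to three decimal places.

z = -1.546

With x = 8 successes in n = 68, p̂ = 0.11765. p̂ − p₀ = -0.082353.
1/(2n) = 0.007353.
Corrected numerator: |-0.082353| − 0.007353 = 0.075000.
SE₀ = √(0.20·0.80/68) = 0.048507.
z = (−)0.075000/0.048507 = -1.546.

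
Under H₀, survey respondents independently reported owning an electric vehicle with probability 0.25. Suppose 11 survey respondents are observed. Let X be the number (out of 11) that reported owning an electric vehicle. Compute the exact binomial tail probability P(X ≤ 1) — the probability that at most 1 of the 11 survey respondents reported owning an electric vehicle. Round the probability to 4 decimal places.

X ~ Binomial(n=11, p=0.25).
P(X ≤ 1) = C(11,0)·0.25^0·0.75^11 + C(11,1)·0.25^1·0.75^10.
= 0.042235 + 0.154862 = 0.1971.

P = 0.1971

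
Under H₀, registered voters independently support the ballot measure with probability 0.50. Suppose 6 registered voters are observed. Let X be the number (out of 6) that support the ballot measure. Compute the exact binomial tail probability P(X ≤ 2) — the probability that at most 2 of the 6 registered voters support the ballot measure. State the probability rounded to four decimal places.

P = 0.3438

X is binomial with n = 6 and p = 0.50.
P(X ≤ 2) = C(6,0)·0.50^0·0.50^6 + C(6,1)·0.50^1·0.50^5 + C(6,2)·0.50^2·0.50^4.
= 0.015625 + 0.093750 + 0.234375 = 0.3438.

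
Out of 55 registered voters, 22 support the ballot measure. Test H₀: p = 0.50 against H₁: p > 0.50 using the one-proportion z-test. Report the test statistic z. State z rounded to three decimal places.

With x = 22 successes in n = 55, p̂ = 0.40000.
SE₀ = √(0.50·0.50/55) = 0.067420.
Test statistic: z = -0.10000/0.067420 = -1.483.

z = -1.483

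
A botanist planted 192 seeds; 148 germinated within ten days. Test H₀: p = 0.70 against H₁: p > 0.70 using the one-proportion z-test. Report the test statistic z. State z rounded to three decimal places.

z = 2.142

With x = 148 successes in n = 192, p̂ = 0.77083.
SE₀ = √(0.70·0.30/192) = 0.033072.
z = (0.77083 − 0.70)/0.033072 = 0.07083/0.033072 = 2.142.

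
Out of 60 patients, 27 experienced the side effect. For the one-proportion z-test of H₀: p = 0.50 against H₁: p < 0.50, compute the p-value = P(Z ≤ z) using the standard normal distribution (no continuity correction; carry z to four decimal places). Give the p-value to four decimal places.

p̂ = 27/60 = 0.45000.
SE₀ = √(0.50·0.50/60) = 0.064550.
z = (p̂ − p₀)/SE = (27/60 − 0.50)/0.064550 ≈ -0.7746.
From the standard normal, P(Z ≤ z) = 0.2193.

p-value = 0.2193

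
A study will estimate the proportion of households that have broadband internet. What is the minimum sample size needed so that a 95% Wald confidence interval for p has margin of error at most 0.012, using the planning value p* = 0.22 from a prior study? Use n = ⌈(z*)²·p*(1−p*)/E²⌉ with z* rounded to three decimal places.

n = 4578

The 95% critical value is z* = 1.960.
p*(1−p*) = 0.22·0.78 = 0.1716.
Required n before rounding: 3.841600 × 0.1716 / 0.012² = 4577.907.
⌈4577.907⌉ = 4578.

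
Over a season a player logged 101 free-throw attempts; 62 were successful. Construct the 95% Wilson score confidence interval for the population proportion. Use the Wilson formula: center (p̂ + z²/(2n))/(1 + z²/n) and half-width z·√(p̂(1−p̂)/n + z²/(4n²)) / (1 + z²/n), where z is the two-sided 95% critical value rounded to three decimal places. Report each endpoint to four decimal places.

(0.5164, 0.7030)

Here p̂ = 62/101 = 0.61386 and z = 1.960 (z² = 3.841600).
1 + z²/n = 1.038036.
Adjusted center: (0.61386 + z²/(2n))/1.038036 = 0.60969.
Radicand: p̂(1−p̂)/n + z²/(4n²) = 0.002346887 + 0.000094148 = 0.002441035.
Half-width = 1.960·√0.002441035/1.038036 = 0.09329.
Interval: 0.60969 ± 0.09329 → (0.5164, 0.7030).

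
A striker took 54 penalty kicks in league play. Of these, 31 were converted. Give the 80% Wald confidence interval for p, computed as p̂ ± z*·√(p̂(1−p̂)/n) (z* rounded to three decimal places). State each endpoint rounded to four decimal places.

With x = 31 successes in n = 54, p̂ = 0.57407.
SE = √(p̂(1−p̂)/n) = √(0.244513/54) = 0.067291.
The 80% critical value is z* = 1.282.
Margin = 1.282·0.067291 = 0.08627.
Interval: 0.57407 ± 0.08627 → (0.4878, 0.6603).

(0.4878, 0.6603)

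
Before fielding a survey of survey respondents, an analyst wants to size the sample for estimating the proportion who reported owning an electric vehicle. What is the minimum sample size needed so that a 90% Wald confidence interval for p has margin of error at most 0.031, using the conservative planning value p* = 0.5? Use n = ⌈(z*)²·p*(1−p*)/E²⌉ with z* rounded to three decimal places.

For 90% confidence, z* = 1.645.
p*(1−p*) = 0.50·0.50 = 0.2500.
Required n before rounding: 2.706025 × 0.2500 / 0.031² = 703.961.
Rounding up, n = 704.

n = 704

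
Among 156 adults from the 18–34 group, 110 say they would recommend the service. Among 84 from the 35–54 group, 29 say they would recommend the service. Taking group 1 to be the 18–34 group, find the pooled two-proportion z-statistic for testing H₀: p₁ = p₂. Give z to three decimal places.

Sample proportions: p̂₁ = 110/156 = 0.70513 and p̂₂ = 29/84 = 0.34524.
Pooling: p̂ = 139/240 = 0.57917.
Pooled SE = √[0.2437326·0.01831502] ≈ 0.066813.
z = 0.35989/0.066813 = 5.387.

z = 5.387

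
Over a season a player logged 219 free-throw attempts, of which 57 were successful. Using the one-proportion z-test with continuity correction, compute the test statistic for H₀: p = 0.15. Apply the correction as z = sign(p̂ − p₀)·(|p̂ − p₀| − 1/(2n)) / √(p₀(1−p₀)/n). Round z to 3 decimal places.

z = 4.476

p̂ = 57/219 = 0.26027. p̂ − p₀ = 0.110274.
1/(2n) = 0.002283.
Corrected numerator: |0.110274| − 0.002283 = 0.107991.
SE₀ = √(0.15·0.85/219) = 0.024129.
z = (+)0.107991/0.024129 = 4.476.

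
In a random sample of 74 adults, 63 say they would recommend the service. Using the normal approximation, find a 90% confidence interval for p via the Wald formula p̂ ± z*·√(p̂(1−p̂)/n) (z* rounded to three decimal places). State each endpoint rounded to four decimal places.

(0.7833, 0.9194)

The sample proportion is 63/74 = 0.85135.
Standard error of p̂: √(0.126552/74) = √0.001710165 = 0.041354.
z* = 1.645 at the 90% level.
Margin of error: 1.645 × 0.041354 = 0.06803.
Interval: 0.85135 ± 0.06803 → (0.7833, 0.9194).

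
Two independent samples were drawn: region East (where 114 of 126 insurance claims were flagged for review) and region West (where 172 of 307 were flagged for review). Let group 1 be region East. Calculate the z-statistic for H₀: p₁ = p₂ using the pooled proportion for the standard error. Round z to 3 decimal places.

p̂₁ = 114/126 = 0.90476, p̂₂ = 172/307 = 0.56026.
Pooled p̂ = (114+172)/(126+307) = 286/433 = 0.66051.
SE = √[p̂(1−p̂)(1/n₁+1/n₂)] = √[0.66051·0.33949·(1/126+1/307)] ≈ 0.050101.
z = 0.34450/0.050101 = 6.876.

z = 6.876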